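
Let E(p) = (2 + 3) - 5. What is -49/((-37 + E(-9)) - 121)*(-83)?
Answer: -4067/158 ≈ -25.741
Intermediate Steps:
E(p) = 0 (E(p) = 5 - 5 = 0)
-49/((-37 + E(-9)) - 121)*(-83) = -49/((-37 + 0) - 121)*(-83) = -49/(-37 - 121)*(-83) = -49/(-158)*(-83) = -49*(-1/158)*(-83) = (49/158)*(-83) = -4067/158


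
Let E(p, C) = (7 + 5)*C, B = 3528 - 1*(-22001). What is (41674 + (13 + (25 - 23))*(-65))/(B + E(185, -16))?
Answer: 40699/25337 ≈ 1.6063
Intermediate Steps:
B = 25529 (B = 3528 + 22001 = 25529)
E(p, C) = 12*C
(41674 + (13 + (25 - 23))*(-65))/(B + E(185, -16)) = (41674 + (13 + (25 - 23))*(-65))/(25529 + 12*(-16)) = (41674 + (13 + 2)*(-65))/(25529 - 192) = (41674 + 15*(-65))/25337 = (41674 - 975)*(1/25337) = 40699*(1/25337) = 40699/25337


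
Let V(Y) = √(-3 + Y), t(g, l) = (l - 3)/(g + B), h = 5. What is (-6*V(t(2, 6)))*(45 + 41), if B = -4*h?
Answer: -86*I*√114 ≈ -918.23*I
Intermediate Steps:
B = -20 (B = -4*5 = -20)
t(g, l) = (-3 + l)/(-20 + g) (t(g, l) = (l - 3)/(g - 20) = (-3 + l)/(-20 + g))
(-6*V(t(2, 6)))*(45 + 41) = (-6*√(-3 + (-3 + 6)/(-20 + 2)))*(45 + 41) = -6*√(-3 + 3/(-18))*86 = -6*√(-3 - 1/18*3)*86 = -6*√(-3 - ⅙)*86 = -I*√114*86 = -86*I*√114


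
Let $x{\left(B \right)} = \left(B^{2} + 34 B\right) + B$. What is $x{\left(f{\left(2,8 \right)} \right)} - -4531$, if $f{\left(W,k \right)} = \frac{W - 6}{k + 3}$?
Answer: $\frac{546727}{121} \approx 4518.4$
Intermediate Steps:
$f{\left(W,k \right)} = \frac{-6 + W}{3 + k}$
$x{\left(B \right)} = B^{2} + 35 B$
$x{\left(f{\left(2,8 \right)} \right)} - -4531 = \frac{-6 + 2}{3 + 8} \left(35 + \frac{-6 + 2}{3 + 8}\right) - -4531 = \frac{1}{11} \left(-4\right) \left(35 + \frac{1}{11} \left(-4\right)\right) + 4531 = - \frac{4 \left(35 - \frac{4}{11}\right)}{11} + 4531 = \left(- \frac{4}{11}\right) \frac{381}{11} + 4531 = - \frac{1524}{121} + 4531 = \frac{546727}{121}$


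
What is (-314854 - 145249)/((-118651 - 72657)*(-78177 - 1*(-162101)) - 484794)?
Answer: 65729/2293688198 ≈ 2.8656e-5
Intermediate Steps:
(-314854 - 145249)/((-118651 - 72657)*(-78177 - 1*(-162101)) - 484794) = -460103/(-191308*(-78177 + 162101) - 484794) = -460103/(-191308*83924 - 484794) = -460103/(-16055332592 - 484794) = -460103/(-16055817386) = -460103*(-1/16055817386) = 65729/2293688198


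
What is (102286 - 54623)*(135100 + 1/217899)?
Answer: 127555525186033/19809 ≈ 6.4393e+9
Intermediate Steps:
(102286 - 54623)*(135100 + 1/217899) = 47663*(135100 + 1/217899) = 47663*(29438154901/217899) = 127555525186033/19809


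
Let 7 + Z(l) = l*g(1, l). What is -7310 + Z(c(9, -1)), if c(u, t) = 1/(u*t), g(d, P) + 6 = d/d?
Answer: -65848/9 ≈ -7316.4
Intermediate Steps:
g(d, P) = -5 (g(d, P) = -6 + d/d = -6 + 1 = -5)
c(u, t) = 1/(t*u)
Z(l) = -7 - 5*l (Z(l) = -7 + l*(-5) = -7 - 5*l)
-7310 + Z(c(9, -1)) = -7310 + (-7 - 5/((-1)*9)) = -7310 + (-7 - (-5)/9) = -7310 + (-7 - 5*(-⅑)) = -7310 + (-7 + 5/9) = -7310 - 58/9 = -65848/9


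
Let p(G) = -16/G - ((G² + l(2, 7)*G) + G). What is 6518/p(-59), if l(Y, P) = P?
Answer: -384562/177515 ≈ -2.1664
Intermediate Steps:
p(G) = -G² - 16/G - 8*G (p(G) = -16/G - ((G² + 7*G) + G) = -16/G - (G² + 8*G) = -16/G + (-G² - 8*G) = -G² - 16/G - 8*G)
6518/p(-59) = 6518/(((-16 + (-59)²*(-8 - 1*(-59)))/(-59))) = 6518/((-(-16 + 3481*(-8 + 59))/59)) = 6518/((-(-16 + 3481*51)/59)) = 6518/((-(-16 + 177531)/59)) = 6518/((-1/59*177515)) = 6518/(-177515/59) = 6518*(-59/177515) = -384562/177515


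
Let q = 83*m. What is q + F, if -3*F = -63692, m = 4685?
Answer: 1230257/3 ≈ 4.1009e+5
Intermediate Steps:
q = 388855 (q = 83*4685 = 388855)
F = 63692/3 (F = -⅓*(-63692) = 63692/3 ≈ 21231.)
q + F = 388855 + 63692/3 = 1230257/3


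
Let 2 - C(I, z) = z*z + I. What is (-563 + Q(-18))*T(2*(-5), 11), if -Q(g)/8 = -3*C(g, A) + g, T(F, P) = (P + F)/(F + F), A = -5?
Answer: 539/20 ≈ 26.950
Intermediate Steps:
T(F, P) = (F + P)/(2*F) (T(F, P) = (F + P)/((2*F)) = (F + P)*(1/(2*F)) = (F + P)/(2*F))
C(I, z) = 2 - I - z² (C(I, z) = 2 - (z*z + I) = 2 - (z² + I) = 2 - (I + z²) = 2 + (-I - z²) = 2 - I - z²)
Q(g) = -552 - 32*g (Q(g) = -8*(-3*(2 - g - 1*(-5)²) + g) = -8*(-3*(2 - g - 1*25) + g) = -8*(-3*(2 - g - 25) + g) = -8*(-3*(-23 - g) + g) = -8*((69 + 3*g) + g) = -8*(69 + 4*g) = -552 - 32*g)
(-563 + Q(-18))*T(2*(-5), 11) = (-563 + (-552 - 32*(-18)))*((2*(-5) + 11)/(2*((2*(-5))))) = (-563 + (-552 + 576))*((½)*(-10 + 11)/(-10)) = (-563 + 24)*((½)*(-⅒)*1) = -539*(-1/20) = 539/20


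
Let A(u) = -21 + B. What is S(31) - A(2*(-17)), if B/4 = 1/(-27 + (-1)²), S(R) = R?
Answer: 678/13 ≈ 52.154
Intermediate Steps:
B = -2/13 (B = 4/(-27 + (-1)²) = 4/(-27 + 1) = 4/(-26) = 4*(-1/26) = -2/13 ≈ -0.15385)
A(u) = -275/13 (A(u) = -21 - 2/13 = -275/13)
S(31) - A(2*(-17)) = 31 - 1*(-275/13) = 31 + 275/13 = 678/13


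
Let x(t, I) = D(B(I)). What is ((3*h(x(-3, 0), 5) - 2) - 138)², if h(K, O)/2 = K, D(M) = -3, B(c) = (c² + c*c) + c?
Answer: 24964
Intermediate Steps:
B(c) = c + 2*c² (B(c) = (c² + c²) + c = 2*c² + c = c + 2*c²)
x(t, I) = -3
h(K, O) = 2*K
((3*h(x(-3, 0), 5) - 2) - 138)² = ((3*(2*(-3)) - 2) - 138)² = ((3*(-6) - 2) - 138)² = ((-18 - 2) - 138)² = (-20 - 138)² = (-158)² = 24964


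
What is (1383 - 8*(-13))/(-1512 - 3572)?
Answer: -1487/5084 ≈ -0.29249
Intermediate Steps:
(1383 - 8*(-13))/(-1512 - 3572) = (1383 + 104)/(-5084) = 1487*(-1/5084) = -1487/5084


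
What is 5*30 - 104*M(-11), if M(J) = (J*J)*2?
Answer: -25018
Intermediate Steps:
M(J) = 2*J**2 (M(J) = J**2*2 = 2*J**2)
5*30 - 104*M(-11) = 5*30 - 208*(-11)**2 = 150 - 208*121 = 150 - 104*242 = 150 - 25168 = -25018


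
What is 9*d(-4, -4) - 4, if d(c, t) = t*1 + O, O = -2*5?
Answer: -130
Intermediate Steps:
O = -10
d(c, t) = -10 + t (d(c, t) = t*1 - 10 = t - 10 = -10 + t)
9*d(-4, -4) - 4 = 9*(-10 - 4) - 4 = 9*(-14) - 4 = -126 - 4 = -130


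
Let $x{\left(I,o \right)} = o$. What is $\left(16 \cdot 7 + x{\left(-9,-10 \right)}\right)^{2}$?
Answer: $10404$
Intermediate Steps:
$\left(16 \cdot 7 + x{\left(-9,-10 \right)}\right)^{2} = \left(16 \cdot 7 - 10\right)^{2} = \left(112 - 10\right)^{2} = 102^{2} = 10404$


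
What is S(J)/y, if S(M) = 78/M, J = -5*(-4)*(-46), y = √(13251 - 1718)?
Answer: -39*√11533/5305180 ≈ -0.00078947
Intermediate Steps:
y = √11533 ≈ 107.39
J = -920 (J = 20*(-46) = -920)
S(J)/y = (78/(-920))/(√11533) = (78*(-1/920))*(√11533/11533) = -39*√11533/5305180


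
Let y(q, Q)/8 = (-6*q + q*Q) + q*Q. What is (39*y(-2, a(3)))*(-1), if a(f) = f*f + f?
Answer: 11232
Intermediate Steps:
a(f) = f + f² (a(f) = f² + f = f + f²)
y(q, Q) = -48*q + 16*Q*q (y(q, Q) = 8*((-6*q + q*Q) + q*Q) = 8*((-6*q + Q*q) + Q*q) = 8*(-6*q + 2*Q*q) = -48*q + 16*Q*q)
(39*y(-2, a(3)))*(-1) = (39*(16*(-2)*(-3 + 3*(1 + 3))))*(-1) = (39*(16*(-2)*(-3 + 3*4)))*(-1) = (39*(16*(-2)*(-3 + 12)))*(-1) = (39*(16*(-2)*9))*(-1) = (39*(-288))*(-1) = -11232*(-1) = 11232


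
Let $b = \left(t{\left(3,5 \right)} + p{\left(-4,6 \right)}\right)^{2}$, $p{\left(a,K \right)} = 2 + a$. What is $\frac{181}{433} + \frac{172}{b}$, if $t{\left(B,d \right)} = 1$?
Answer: $\frac{74657}{433} \approx 172.42$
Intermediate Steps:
$b = 1$ ($b = \left(1 + \left(2 - 4\right)\right)^{2} = \left(1 - 2\right)^{2} = \left(-1\right)^{2} = 1$)
$\frac{181}{433} + \frac{172}{b} = \frac{181}{433} + \frac{172}{1} = 181 \cdot \frac{1}{433} + 172 \cdot 1 = \frac{181}{433} + 172 = \frac{74657}{433}$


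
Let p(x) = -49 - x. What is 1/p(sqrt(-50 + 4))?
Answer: I/(sqrt(46) - 49*I) ≈ -0.020025 + 0.0027717*I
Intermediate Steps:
1/p(sqrt(-50 + 4)) = 1/(-49 - sqrt(-50 + 4)) = 1/(-49 - sqrt(-46)) = 1/(-49 - I*sqrt(46))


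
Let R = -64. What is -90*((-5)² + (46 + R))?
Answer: -630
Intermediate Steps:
-90*((-5)² + (46 + R)) = -90*((-5)² + (46 - 64)) = -90*(25 - 18) = -90*7 = -630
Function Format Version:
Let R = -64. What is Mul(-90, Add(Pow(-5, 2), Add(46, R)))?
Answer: -630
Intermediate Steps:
Mul(-90, Add(Pow(-5, 2), Add(46, R))) = Mul(-90, Add(Pow(-5, 2), Add(46, -64))) = Mul(-90, Add(25, -18)) = Mul(-90, 7) = -630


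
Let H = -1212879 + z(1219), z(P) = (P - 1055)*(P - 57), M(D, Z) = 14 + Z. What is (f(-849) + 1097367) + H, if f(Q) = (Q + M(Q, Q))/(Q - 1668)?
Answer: 188917636/2517 ≈ 75057.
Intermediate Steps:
z(P) = (-1055 + P)*(-57 + P)
H = -1022311 (H = -1212879 + (60135 + 1219**2 - 1112*1219) = -1212879 + (60135 + 1485961 - 1355528) = -1212879 + 190568 = -1022311)
f(Q) = (14 + 2*Q)/(-1668 + Q) (f(Q) = (Q + (14 + Q))/(Q - 1668) = (14 + 2*Q)/(-1668 + Q))
(f(-849) + 1097367) + H = (2*(7 - 849)/(-1668 - 849) + 1097367) - 1022311 = (2*(-842)/(-2517) + 1097367) - 1022311 = (2*(-1/2517)*(-842) + 1097367) - 1022311 = (1684/2517 + 1097367) - 1022311 = 2762074423/2517 - 1022311 = 188917636/2517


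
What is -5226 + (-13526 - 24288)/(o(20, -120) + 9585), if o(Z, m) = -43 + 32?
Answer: -25035769/4787 ≈ -5230.0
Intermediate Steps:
o(Z, m) = -11
-5226 + (-13526 - 24288)/(o(20, -120) + 9585) = -5226 + (-13526 - 24288)/(-11 + 9585) = -5226 - 37814/9574 = -5226 - 37814*1/9574 = -5226 - 18907/4787 = -25035769/4787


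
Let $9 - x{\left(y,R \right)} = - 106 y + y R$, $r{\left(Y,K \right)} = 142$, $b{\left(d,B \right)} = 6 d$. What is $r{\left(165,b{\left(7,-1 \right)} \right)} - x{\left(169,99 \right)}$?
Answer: $-1050$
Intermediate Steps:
$x{\left(y,R \right)} = 9 + 106 y - R y$ ($x{\left(y,R \right)} = 9 - \left(- 106 y + y R\right) = 9 - \left(- 106 y + R y\right) = 9 + 106 y - R y$)
$r{\left(165,b{\left(7,-1 \right)} \right)} - x{\left(169,99 \right)} = 142 - \left(9 + 106 \cdot 169 - 99 \cdot 169\right) = 142 - \left(9 + 17914 - 16731\right) = 142 - 1192 = -1050$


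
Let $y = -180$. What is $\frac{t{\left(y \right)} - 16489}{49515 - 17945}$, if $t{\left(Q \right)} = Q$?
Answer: $- \frac{16669}{31570} \approx -0.528$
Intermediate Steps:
$\frac{t{\left(y \right)} - 16489}{49515 - 17945} = \frac{-180 - 16489}{49515 - 17945} = - \frac{16669}{31570}$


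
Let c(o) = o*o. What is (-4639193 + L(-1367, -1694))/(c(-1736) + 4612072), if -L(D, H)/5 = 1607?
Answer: -1161807/1906442 ≈ -0.60941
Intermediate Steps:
c(o) = o**2
L(D, H) = -8035 (L(D, H) = -5*1607 = -8035)
(-4639193 + L(-1367, -1694))/(c(-1736) + 4612072) = (-4639193 - 8035)/((-1736)**2 + 4612072) = -4647228/(3013696 + 4612072) = -4647228/7625768 = -4647228*1/7625768 = -1161807/1906442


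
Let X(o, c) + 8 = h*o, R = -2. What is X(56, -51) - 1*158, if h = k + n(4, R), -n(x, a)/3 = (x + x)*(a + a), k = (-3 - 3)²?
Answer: 7226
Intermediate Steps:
k = 36 (k = (-6)² = 36)
n(x, a) = -12*a*x (n(x, a) = -3*(x + x)*(a + a) = -3*2*x*2*a = -12*a*x)
h = 132 (h = 36 - 12*(-2)*4 = 36 + 96 = 132)
X(o, c) = -8 + 132*o
X(56, -51) - 1*158 = (-8 + 132*56) - 1*158 = (-8 + 7392) - 158 = 7384 - 158 = 7226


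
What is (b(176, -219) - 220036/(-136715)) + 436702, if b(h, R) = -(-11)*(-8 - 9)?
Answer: 59678368261/136715 ≈ 4.3652e+5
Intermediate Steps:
b(h, R) = -187 (b(h, R) = -(-11)*(-17) = -1*187 = -187)
(b(176, -219) - 220036/(-136715)) + 436702 = (-187 - 220036/(-136715)) + 436702 = (-187 - 220036*(-1)/136715) + 436702 = (-187 - 1*(-220036/136715)) + 436702 = (-187 + 220036/136715) + 436702 = -25345669/136715 + 436702 = 59678368261/136715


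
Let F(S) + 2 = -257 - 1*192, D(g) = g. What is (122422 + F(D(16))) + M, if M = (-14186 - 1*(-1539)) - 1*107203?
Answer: 2121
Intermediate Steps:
F(S) = -451 (F(S) = -2 + (-257 - 1*192) = -2 + (-257 - 192) = -2 - 449 = -451)
M = -119850 (M = (-14186 + 1539) - 107203 = -12647 - 107203 = -119850)
(122422 + F(D(16))) + M = (122422 - 451) - 119850 = 121971 - 119850 = 2121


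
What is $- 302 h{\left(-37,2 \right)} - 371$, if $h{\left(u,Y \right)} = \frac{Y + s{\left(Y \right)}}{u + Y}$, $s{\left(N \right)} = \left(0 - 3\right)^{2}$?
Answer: $- \frac{9663}{35} \approx -276.09$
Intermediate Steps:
$s{\left(N \right)} = 9$ ($s{\left(N \right)} = \left(-3\right)^{2} = 9$)
$h{\left(u,Y \right)} = \frac{9 + Y}{Y + u}$ ($h{\left(u,Y \right)} = \frac{Y + 9}{u + Y} = \frac{9 + Y}{Y + u}$)
$- 302 h{\left(-37,2 \right)} - 371 = - 302 \frac{9 + 2}{2 - 37} - 371 = - 302 \frac{1}{-35} \cdot 11 - 371 = - 302 \left(\left(- \frac{1}{35}\right) 11\right) - 371 = \left(-302\right) \left(- \frac{11}{35}\right) - 371 = \frac{3322}{35} - 371 = - \frac{9663}{35}$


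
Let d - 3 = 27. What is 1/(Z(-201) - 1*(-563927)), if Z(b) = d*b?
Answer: 1/557897 ≈ 1.7924e-6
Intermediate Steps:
d = 30 (d = 3 + 27 = 30)
Z(b) = 30*b
1/(Z(-201) - 1*(-563927)) = 1/(30*(-201) - 1*(-563927)) = 1/(-6030 + 563927) = 1/557897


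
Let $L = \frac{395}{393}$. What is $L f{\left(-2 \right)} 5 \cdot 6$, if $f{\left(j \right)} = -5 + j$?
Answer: $- \frac{27650}{131} \approx -211.07$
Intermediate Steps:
$L = \frac{395}{393}$ ($L = 395 \cdot \frac{1}{393} = \frac{395}{393} \approx 1.0051$)
$L f{\left(-2 \right)} 5 \cdot 6 = \frac{395 \left(-5 - 2\right) 5 \cdot 6}{393} = \frac{395 \left(-7\right) 5 \cdot 6}{393} = \frac{395 \left(\left(-35\right) 6\right)}{393} = \frac{395}{393} \left(-210\right) = - \frac{27650}{131}$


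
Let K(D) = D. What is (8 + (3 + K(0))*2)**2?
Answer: 196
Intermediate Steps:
(8 + (3 + K(0))*2)**2 = (8 + (3 + 0)*2)**2 = (8 + 3*2)**2 = (8 + 6)**2 = 14**2 = 196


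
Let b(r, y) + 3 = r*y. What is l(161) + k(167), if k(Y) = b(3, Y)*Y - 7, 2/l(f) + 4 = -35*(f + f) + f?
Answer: 924145965/11113 ≈ 83159.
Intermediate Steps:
b(r, y) = -3 + r*y
l(f) = 2/(-4 - 69*f) (l(f) = 2/(-4 + (-35*(f + f) + f)) = 2/(-4 + (-70*f + f)) = 2/(-4 - 69*f))
k(Y) = -7 + Y*(-3 + 3*Y) (k(Y) = (-3 + 3*Y)*Y - 7 = Y*(-3 + 3*Y) - 7 = -7 + Y*(-3 + 3*Y))
l(161) + k(167) = -2/(4 + 69*161) + (-7 + 3*167*(-1 + 167)) = -2/(4 + 11109) + (-7 + 3*167*166) = -2/11113 + (-7 + 83166) = -2*1/11113 + 83159 = -2/11113 + 83159 = 924145965/11113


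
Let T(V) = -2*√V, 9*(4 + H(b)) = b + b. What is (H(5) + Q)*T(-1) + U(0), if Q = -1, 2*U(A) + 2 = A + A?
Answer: -1 + 70*I/9 ≈ -1.0 + 7.7778*I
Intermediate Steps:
H(b) = -4 + 2*b/9 (H(b) = -4 + (b + b)/9 = -4 + (2*b)/9 = -4 + 2*b/9)
U(A) = -1 + A (U(A) = -1 + (A + A)/2 = -1 + (2*A)/2 = -1 + A)
(H(5) + Q)*T(-1) + U(0) = ((-4 + (2/9)*5) - 1)*(-2*I) + (-1 + 0) = ((-4 + 10/9) - 1)*(-2*I) - 1 = (-26/9 - 1)*(-2*I) - 1 = -(-70)*I/9 - 1 = 70*I/9 - 1 = -1 + 70*I/9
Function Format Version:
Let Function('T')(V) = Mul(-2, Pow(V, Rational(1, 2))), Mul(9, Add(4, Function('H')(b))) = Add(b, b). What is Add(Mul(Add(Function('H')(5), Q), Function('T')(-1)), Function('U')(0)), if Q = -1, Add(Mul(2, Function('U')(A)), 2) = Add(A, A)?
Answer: Add(-1, Mul(Rational(70, 9), I)) ≈ Add(-1.0000, Mul(7.7778, I))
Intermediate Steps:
Function('H')(b) = Add(-4, Mul(Rational(2, 9), b)) (Function('H')(b) = Add(-4, Mul(Rational(1, 9), Add(b, b))) = Add(-4, Mul(Rational(1, 9), Mul(2, b))) = Add(-4, Mul(Rational(2, 9), b)))
Function('U')(A) = Add(-1, A) (Function('U')(A) = Add(-1, Mul(Rational(1, 2), Add(A, A))) = Add(-1, Mul(Rational(1, 2), Mul(2, A))) = Add(-1, A))
Add(Mul(Add(Function('H')(5), Q), Function('T')(-1)), Function('U')(0)) = Add(Mul(Add(Add(-4, Mul(Rational(2, 9), 5)), -1), Mul(-2, Pow(-1, Rational(1, 2)))), Add(-1, 0)) = Add(Mul(Add(Add(-4, Rational(10, 9)), -1), Mul(-2, I)), -1) = Add(Mul(Add(Rational(-26, 9), -1), Mul(-2, I)), -1) = Add(Mul(Rational(-35, 9), Mul(-2, I)), -1) = Add(Mul(Rational(70, 9), I), -1) = Add(-1, Mul(Rational(70, 9), I))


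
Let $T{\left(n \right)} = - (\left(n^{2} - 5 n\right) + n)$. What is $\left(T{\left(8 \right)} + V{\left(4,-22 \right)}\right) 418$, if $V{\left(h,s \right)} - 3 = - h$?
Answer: $-13794$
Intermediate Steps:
$V{\left(h,s \right)} = 3 - h$
$T{\left(n \right)} = - n^{2} + 4 n$ ($T{\left(n \right)} = - (n^{2} - 4 n) = - n^{2} + 4 n$)
$\left(T{\left(8 \right)} + V{\left(4,-22 \right)}\right) 418 = \left(8 \left(4 - 8\right) + \left(3 - 4\right)\right) 418 = \left(8 \left(-4\right) - 1\right) 418 = \left(-32 - 1\right) 418 = \left(-33\right) 418 = -13794$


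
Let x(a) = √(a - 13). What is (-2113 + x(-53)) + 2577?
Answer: 464 + I*√66 ≈ 464.0 + 8.124*I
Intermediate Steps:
x(a) = √(-13 + a)
(-2113 + x(-53)) + 2577 = (-2113 + √(-13 - 53)) + 2577 = (-2113 + √(-66)) + 2577 = (-2113 + I*√66) + 2577 = 464 + I*√66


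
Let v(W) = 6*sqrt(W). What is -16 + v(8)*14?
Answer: -16 + 168*sqrt(2) ≈ 221.59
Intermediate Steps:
-16 + v(8)*14 = -16 + (6*sqrt(8))*14 = -16 + (6*(2*sqrt(2)))*14 = -16 + (12*sqrt(2))*14 = -16 + 168*sqrt(2)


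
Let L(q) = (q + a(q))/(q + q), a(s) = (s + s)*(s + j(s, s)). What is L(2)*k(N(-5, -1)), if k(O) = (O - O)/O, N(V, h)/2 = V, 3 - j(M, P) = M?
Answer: 0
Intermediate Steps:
j(M, P) = 3 - M
N(V, h) = 2*V
k(O) = 0 (k(O) = 0/O = 0)
a(s) = 6*s (a(s) = (s + s)*(s + (3 - s)) = (2*s)*3 = 6*s)
L(q) = 7/2 (L(q) = (q + 6*q)/(q + q) = (7*q)/((2*q)) = (7*q)*(1/(2*q)) = 7/2)
L(2)*k(N(-5, -1)) = (7/2)*0 = 0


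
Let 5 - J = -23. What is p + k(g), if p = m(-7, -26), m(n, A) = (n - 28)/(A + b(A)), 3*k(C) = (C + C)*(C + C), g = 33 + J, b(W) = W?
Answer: 774073/156 ≈ 4962.0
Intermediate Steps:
J = 28 (J = 5 - 1*(-23) = 5 + 23 = 28)
g = 61 (g = 33 + 28 = 61)
k(C) = 4*C²/3 (k(C) = ((C + C)*(C + C))/3 = ((2*C)*(2*C))/3 = (4*C²)/3 = 4*C²/3)
m(n, A) = (-28 + n)/(2*A) (m(n, A) = (n - 28)/(A + A) = (-28 + n)/((2*A)) = (-28 + n)*(1/(2*A)) = (-28 + n)/(2*A))
p = 35/52 (p = (½)*(-28 - 7)/(-26) = (½)*(-1/26)*(-35) = 35/52 ≈ 0.67308)
p + k(g) = 35/52 + (4/3)*61² = 35/52 + (4/3)*3721 = 35/52 + 14884/3 = 774073/156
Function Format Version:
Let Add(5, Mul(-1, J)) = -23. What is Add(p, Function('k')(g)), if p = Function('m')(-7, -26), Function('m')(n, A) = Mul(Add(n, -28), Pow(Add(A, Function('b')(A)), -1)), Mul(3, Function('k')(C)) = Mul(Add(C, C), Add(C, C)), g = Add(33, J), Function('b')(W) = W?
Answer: Rational(774073, 156) ≈ 4962.0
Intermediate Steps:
J = 28 (J = Add(5, Mul(-1, -23)) = Add(5, 23) = 28)
g = 61 (g = Add(33, 28) = 61)
Function('k')(C) = Mul(Rational(4, 3), Pow(C, 2)) (Function('k')(C) = Mul(Rational(1, 3), Mul(Add(C, C), Add(C, C))) = Mul(Rational(1, 3), Mul(Mul(2, C), Mul(2, C))) = Mul(Rational(1, 3), Mul(4, Pow(C, 2))) = Mul(Rational(4, 3), Pow(C, 2)))
Function('m')(n, A) = Mul(Rational(1, 2), Pow(A, -1), Add(-28, n)) (Function('m')(n, A) = Mul(Add(n, -28), Pow(Add(A, A), -1)) = Mul(Add(-28, n), Pow(Mul(2, A), -1)) = Mul(Add(-28, n), Mul(Rational(1, 2), Pow(A, -1))) = Mul(Rational(1, 2), Pow(A, -1), Add(-28, n)))
p = Rational(35, 52) (p = Mul(Rational(1, 2), Pow(-26, -1), Add(-28, -7)) = Mul(Rational(1, 2), Rational(-1, 26), -35) = Rational(35, 52) ≈ 0.67308)
Add(p, Function('k')(g)) = Add(Rational(35, 52), Mul(Rational(4, 3), Pow(61, 2))) = Add(Rational(35, 52), Mul(Rational(4, 3), 3721)) = Add(Rational(35, 52), Rational(14884, 3)) = Rational(774073, 156)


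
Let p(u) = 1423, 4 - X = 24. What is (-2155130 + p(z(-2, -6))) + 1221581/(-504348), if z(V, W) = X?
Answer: -1086219039617/504348 ≈ -2.1537e+6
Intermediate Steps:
X = -20 (X = 4 - 1*24 = 4 - 24 = -20)
z(V, W) = -20
(-2155130 + p(z(-2, -6))) + 1221581/(-504348) = (-2155130 + 1423) + 1221581/(-504348) = -2153707 + 1221581*(-1/504348) = -2153707 - 1221581/504348 = -1086219039617/504348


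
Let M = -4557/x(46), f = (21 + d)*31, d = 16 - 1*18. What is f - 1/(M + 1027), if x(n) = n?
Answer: 25141419/42685 ≈ 589.00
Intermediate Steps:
d = -2 (d = 16 - 18 = -2)
f = 589 (f = (21 - 2)*31 = 19*31 = 589)
M = -4557/46 ≈ -99.065
f - 1/(M + 1027) = 589 - 1/(-4557/46 + 1027) = 589 - 1/42685/46 = 589 - 1*46/42685 = 589 - 46/42685 = 25141419/42685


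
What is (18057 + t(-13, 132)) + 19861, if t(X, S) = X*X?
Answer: 38087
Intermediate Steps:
t(X, S) = X**2
(18057 + t(-13, 132)) + 19861 = (18057 + (-13)**2) + 19861 = (18057 + 169) + 19861 = 18226 + 19861 = 38087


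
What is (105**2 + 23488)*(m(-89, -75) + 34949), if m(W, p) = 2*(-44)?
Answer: 1203157693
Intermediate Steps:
m(W, p) = -88
(105**2 + 23488)*(m(-89, -75) + 34949) = (105**2 + 23488)*(-88 + 34949) = (11025 + 23488)*34861 = 34513*34861 = 1203157693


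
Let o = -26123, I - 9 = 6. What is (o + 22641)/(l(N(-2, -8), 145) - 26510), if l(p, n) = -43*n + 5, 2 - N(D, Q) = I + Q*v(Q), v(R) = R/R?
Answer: 1741/16370 ≈ 0.10635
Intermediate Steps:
I = 15 (I = 9 + 6 = 15)
v(R) = 1
N(D, Q) = -13 - Q (N(D, Q) = 2 - (15 + Q*1) = 2 - (15 + Q) = 2 + (-15 - Q) = -13 - Q)
l(p, n) = 5 - 43*n
(o + 22641)/(l(N(-2, -8), 145) - 26510) = (-26123 + 22641)/((5 - 43*145) - 26510) = -3482/((5 - 6235) - 26510) = -3482/(-6230 - 26510) = -3482/(-32740) = -3482*(-1/32740) = 1741/16370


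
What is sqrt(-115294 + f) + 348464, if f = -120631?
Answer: 348464 + 5*I*sqrt(9437) ≈ 3.4846e+5 + 485.72*I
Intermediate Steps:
sqrt(-115294 + f) + 348464 = sqrt(-115294 - 120631) + 348464 = sqrt(-235925) + 348464 = 5*I*sqrt(9437) + 348464 = 348464 + 5*I*sqrt(9437)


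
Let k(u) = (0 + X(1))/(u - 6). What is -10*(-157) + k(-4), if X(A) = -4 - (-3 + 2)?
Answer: 15703/10 ≈ 1570.3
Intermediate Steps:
X(A) = -3 (X(A) = -4 - 1*(-1) = -4 + 1 = -3)
k(u) = -3/(-6 + u) (k(u) = (0 - 3)/(u - 6) = -3/(-6 + u))
-10*(-157) + k(-4) = -10*(-157) - 3/(-6 - 4) = 1570 - 3/(-10) = 1570 - 3*(-1/10) = 1570 + 3/10 = 15703/10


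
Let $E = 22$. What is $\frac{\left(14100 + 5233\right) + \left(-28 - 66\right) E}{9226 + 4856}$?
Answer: $\frac{5755}{4694} \approx 1.226$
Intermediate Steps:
$\frac{\left(14100 + 5233\right) + \left(-28 - 66\right) E}{9226 + 4856} = \frac{\left(14100 + 5233\right) + \left(-28 - 66\right) 22}{9226 + 4856} = \frac{19333 - 2068}{14082} = \left(19333 - 2068\right) \frac{1}{14082} = 17265 \cdot \frac{1}{14082} = \frac{5755}{4694}$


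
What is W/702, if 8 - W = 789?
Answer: -781/702 ≈ -1.1125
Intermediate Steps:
W = -781 (W = 8 - 1*789 = 8 - 789 = -781)
W/702 = -781/702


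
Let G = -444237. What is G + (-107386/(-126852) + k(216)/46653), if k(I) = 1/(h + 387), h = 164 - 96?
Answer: -66455309739784501/149594555110 ≈ -4.4424e+5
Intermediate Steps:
h = 68
k(I) = 1/455 (k(I) = 1/(68 + 387) = 1/455)
G + (-107386/(-126852) + k(216)/46653) = -444237 + (-107386/(-126852) + (1/455)/46653) = -444237 + (-107386*(-1/126852) + (1/455)*(1/46653)) = -444237 + (53693/63426 + 1/21227115) = -444237 + 126638616569/149594555110 = -66455309739784501/149594555110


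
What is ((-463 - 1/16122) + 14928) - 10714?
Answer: 60473621/16122 ≈ 3751.0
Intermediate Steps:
((-463 - 1/16122) + 14928) - 10714 = (-7464487/16122 + 14928) - 10714 = 233204729/16122 - 10714 = 60473621/16122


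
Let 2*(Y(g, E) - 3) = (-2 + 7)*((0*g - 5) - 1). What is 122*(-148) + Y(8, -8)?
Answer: -18068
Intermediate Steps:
Y(g, E) = -12 (Y(g, E) = 3 + ((-2 + 7)*((0*g - 5) - 1))/2 = 3 + (5*((0 - 5) - 1))/2 = 3 + (5*(-5 - 1))/2 = 3 + (5*(-6))/2 = 3 + (½)*(-30) = 3 - 15 = -12)
122*(-148) + Y(8, -8) = 122*(-148) - 12 = -18056 - 12 = -18068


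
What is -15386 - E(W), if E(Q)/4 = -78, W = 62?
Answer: -15074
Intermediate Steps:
E(Q) = -312 (E(Q) = 4*(-78) = -312)
-15386 - E(W) = -15386 - 1*(-312) = -15386 + 312 = -15074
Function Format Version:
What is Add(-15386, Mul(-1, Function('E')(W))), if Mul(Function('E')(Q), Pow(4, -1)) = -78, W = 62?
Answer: -15074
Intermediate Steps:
Function('E')(Q) = -312 (Function('E')(Q) = Mul(4, -78) = -312)
Add(-15386, Mul(-1, Function('E')(W))) = Add(-15386, Mul(-1, -312)) = Add(-15386, 312) = -15074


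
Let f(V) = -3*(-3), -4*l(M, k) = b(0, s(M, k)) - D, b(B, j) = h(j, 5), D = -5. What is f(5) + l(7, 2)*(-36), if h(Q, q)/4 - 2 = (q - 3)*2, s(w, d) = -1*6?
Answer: 270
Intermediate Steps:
s(w, d) = -6
h(Q, q) = -16 + 8*q (h(Q, q) = 8 + 4*((q - 3)*2) = 8 + 4*((-3 + q)*2) = 8 + 4*(-6 + 2*q) = 8 + (-24 + 8*q) = -16 + 8*q)
b(B, j) = 24 (b(B, j) = -16 + 8*5 = -16 + 40 = 24)
l(M, k) = -29/4 (l(M, k) = -(24 - 1*(-5))/4 = -(24 + 5)/4 = -1/4*29 = -29/4)
f(V) = 9
f(5) + l(7, 2)*(-36) = 9 - 29/4*(-36) = 9 + 261 = 270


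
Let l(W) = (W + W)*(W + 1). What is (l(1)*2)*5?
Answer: 40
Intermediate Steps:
l(W) = 2*W*(1 + W) (l(W) = (2*W)*(1 + W) = 2*W*(1 + W))
(l(1)*2)*5 = ((2*1*(1 + 1))*2)*5 = ((2*1*2)*2)*5 = (4*2)*5 = 8*5 = 40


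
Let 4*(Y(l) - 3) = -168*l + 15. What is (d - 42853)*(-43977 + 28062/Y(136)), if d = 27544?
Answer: 5121939095595/7607 ≈ 6.7332e+8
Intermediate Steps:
Y(l) = 27/4 - 42*l (Y(l) = 3 + (-168*l + 15)/4 = 3 + (15 - 168*l)/4 = 3 + (15/4 - 42*l) = 27/4 - 42*l)
(d - 42853)*(-43977 + 28062/Y(136)) = (27544 - 42853)*(-43977 + 28062/(27/4 - 42*136)) = -15309*(-43977 + 28062/(27/4 - 5712)) = -15309*(-43977 + 28062/(-22821/4)) = -15309*(-43977 + 28062*(-4/22821)) = -15309*(-43977 - 37416/7607) = -15309*(-334570455/7607) = 5121939095595/7607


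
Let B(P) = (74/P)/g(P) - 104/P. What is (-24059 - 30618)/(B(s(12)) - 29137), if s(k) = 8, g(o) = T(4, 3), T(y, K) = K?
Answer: 656124/349763 ≈ 1.8759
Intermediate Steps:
g(o) = 3
B(P) = -238/(3*P) (B(P) = (74/P)/3 - 104/P = (74/P)*(⅓) - 104/P = 74/(3*P) - 104/P = -238/(3*P))
(-24059 - 30618)/(B(s(12)) - 29137) = (-24059 - 30618)/(-238/3/8 - 29137) = -54677/(-238/3*⅛ - 29137) = -54677/(-119/12 - 29137) = -54677/(-349763/12) = -54677*(-12/349763) = 656124/349763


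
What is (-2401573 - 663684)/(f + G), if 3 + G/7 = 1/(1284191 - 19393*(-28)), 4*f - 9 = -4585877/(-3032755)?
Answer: 3397184345121217365/20361411573736 ≈ 1.6684e+5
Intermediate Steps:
f = 7970168/3032755 (f = 9/4 + (-4585877/(-3032755))/4 = 9/4 + (-4585877*(-1/3032755))/4 = 9/4 + (¼)*(4585877/3032755) = 9/4 + 4585877/12131020 = 7970168/3032755 ≈ 2.6280)
G = -38371088/1827195 (G = -21 + 7/(1284191 - 19393*(-28)) = -21 + 7/(1284191 + 543004) = -21 + 7/1827195 = -38371088/1827195 ≈ -21.000)
(-2401573 - 663684)/(f + G) = (-2401573 - 663684)/(7970168/3032755 - 38371088/1827195) = -3065257/(-20361411573736/1108286954445) = -3065257*(-1108286954445/20361411573736) = 3397184345121217365/20361411573736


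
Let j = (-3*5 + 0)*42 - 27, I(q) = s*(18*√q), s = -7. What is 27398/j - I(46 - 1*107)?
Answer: -27398/657 + 126*I*√61 ≈ -41.702 + 984.09*I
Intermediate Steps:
I(q) = -126*√q
j = -657 (j = (-15 + 0)*42 - 27 = -15*42 - 27 = -630 - 27 = -657)
27398/j - I(46 - 1*107) = 27398/(-657) - (-126)*√(46 - 1*107) = 27398*(-1/657) - (-126)*√(46 - 107) = -27398/657 - (-126)*√(-61) = -27398/657 - (-126)*I*√61 = -27398/657 + 126*I*√61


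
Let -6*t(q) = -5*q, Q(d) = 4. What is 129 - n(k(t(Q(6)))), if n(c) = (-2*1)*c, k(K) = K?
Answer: 407/3 ≈ 135.67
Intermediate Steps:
t(q) = 5*q/6 (t(q) = -(-5)*q/6 = 5*q/6)
n(c) = -2*c
129 - n(k(t(Q(6)))) = 129 - (-2)*(⅚)*4 = 129 - (-2)*10/3 = 129 - 1*(-20/3) = 129 + 20/3 = 407/3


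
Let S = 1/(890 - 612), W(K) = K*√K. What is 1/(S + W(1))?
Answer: 278/279 ≈ 0.99642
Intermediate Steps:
W(K) = K^(3/2)
S = 1/278 ≈ 0.0035971
1/(S + W(1)) = 1/(1/278 + 1^(3/2)) = 1/(1/278 + 1) = 1/(279/278) = 278/279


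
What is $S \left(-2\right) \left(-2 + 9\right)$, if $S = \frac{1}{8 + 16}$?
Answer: $- \frac{7}{12} \approx -0.58333$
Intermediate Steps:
$S = \frac{1}{24} \approx 0.041667$
$S \left(-2\right) \left(-2 + 9\right) = \frac{1}{24} \left(-2\right) \left(-2 + 9\right) = \left(- \frac{1}{12}\right) 7 = - \frac{7}{12}$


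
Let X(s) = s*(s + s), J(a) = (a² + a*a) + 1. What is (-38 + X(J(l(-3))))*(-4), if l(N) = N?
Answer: -2736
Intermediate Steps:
J(a) = 1 + 2*a² (J(a) = (a² + a²) + 1 = 2*a² + 1 = 1 + 2*a²)
X(s) = 2*s² (X(s) = s*(2*s) = 2*s²)
(-38 + X(J(l(-3))))*(-4) = (-38 + 2*(1 + 2*(-3)²)²)*(-4) = (-38 + 2*(1 + 2*9)²)*(-4) = (-38 + 2*(1 + 18)²)*(-4) = (-38 + 2*19²)*(-4) = (-38 + 2*361)*(-4) = (-38 + 722)*(-4) = 684*(-4) = -2736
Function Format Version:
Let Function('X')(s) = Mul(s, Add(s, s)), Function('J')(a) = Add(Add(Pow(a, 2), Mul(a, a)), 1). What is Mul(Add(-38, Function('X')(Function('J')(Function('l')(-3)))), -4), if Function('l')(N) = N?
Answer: -2736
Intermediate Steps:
Function('J')(a) = Add(1, Mul(2, Pow(a, 2))) (Function('J')(a) = Add(Add(Pow(a, 2), Pow(a, 2)), 1) = Add(Mul(2, Pow(a, 2)), 1) = Add(1, Mul(2, Pow(a, 2))))
Function('X')(s) = Mul(2, Pow(s, 2)) (Function('X')(s) = Mul(s, Mul(2, s)) = Mul(2, Pow(s, 2)))
Mul(Add(-38, Function('X')(Function('J')(Function('l')(-3)))), -4) = Mul(Add(-38, Mul(2, Pow(Add(1, Mul(2, Pow(-3, 2))), 2))), -4) = Mul(Add(-38, Mul(2, Pow(Add(1, Mul(2, 9)), 2))), -4) = Mul(Add(-38, Mul(2, Pow(Add(1, 18), 2))), -4) = Mul(Add(-38, Mul(2, Pow(19, 2))), -4) = Mul(Add(-38, Mul(2, 361)), -4) = Mul(Add(-38, 722), -4) = Mul(684, -4) = -2736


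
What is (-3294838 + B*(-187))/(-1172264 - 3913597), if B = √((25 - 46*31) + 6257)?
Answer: 3294838/5085861 + 34*√1214/462351 ≈ 0.65040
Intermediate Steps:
B = 2*√1214 (B = √((25 - 1426) + 6257) = √(-1401 + 6257) = √4856 = 2*√1214 ≈ 69.685)
(-3294838 + B*(-187))/(-1172264 - 3913597) = (-3294838 + (2*√1214)*(-187))/(-1172264 - 3913597) = (-3294838 - 374*√1214)/(-5085861) = (-3294838 - 374*√1214)*(-1/5085861) = 3294838/5085861 + 34*√1214/462351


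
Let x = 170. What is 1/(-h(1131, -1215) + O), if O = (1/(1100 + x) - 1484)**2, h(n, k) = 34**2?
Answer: 1612900/3550150420641 ≈ 4.5432e-7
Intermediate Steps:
h(n, k) = 1156
O = 3552014933041/1612900 (O = (1/(1100 + 170) - 1484)**2 = (1/1270 - 1484)**2 = (-1884679/1270)**2 = 3552014933041/1612900 ≈ 2.2023e+6)
1/(-h(1131, -1215) + O) = 1/(-1*1156 + 3552014933041/1612900) = 1/(-1156 + 3552014933041/1612900) = 1/(3550150420641/1612900) = 1612900/3550150420641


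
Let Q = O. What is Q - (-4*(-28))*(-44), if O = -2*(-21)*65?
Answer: 7658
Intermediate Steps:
O = 2730 (O = 42*65 = 2730)
Q = 2730
Q - (-4*(-28))*(-44) = 2730 - (-4*(-28))*(-44) = 2730 - 112*(-44) = 2730 - 1*(-4928) = 2730 + 4928 = 7658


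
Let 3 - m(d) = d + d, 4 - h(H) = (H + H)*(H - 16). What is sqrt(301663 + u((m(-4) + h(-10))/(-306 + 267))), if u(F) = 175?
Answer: sqrt(301838) ≈ 549.40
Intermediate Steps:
h(H) = 4 - 2*H*(-16 + H) (h(H) = 4 - (H + H)*(H - 16) = 4 - 2*H*(-16 + H))
m(d) = 3 - 2*d (m(d) = 3 - (d + d) = 3 - 2*d)
sqrt(301663 + u((m(-4) + h(-10))/(-306 + 267))) = sqrt(301663 + 175) = sqrt(301838)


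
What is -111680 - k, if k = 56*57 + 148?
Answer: -115020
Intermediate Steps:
k = 3340 (k = 3192 + 148 = 3340)
-111680 - k = -111680 - 1*3340 = -111680 - 3340 = -115020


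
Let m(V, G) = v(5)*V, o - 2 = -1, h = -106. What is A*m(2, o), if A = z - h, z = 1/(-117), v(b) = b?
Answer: 124010/117 ≈ 1059.9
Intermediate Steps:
o = 1 (o = 2 - 1 = 1)
z = -1/117 ≈ -0.0085470
A = 12401/117 (A = -1/117 - 1*(-106) = -1/117 + 106 = 12401/117 ≈ 105.99)
m(V, G) = 5*V
A*m(2, o) = 12401*(5*2)/117 = (12401/117)*10 = 124010/117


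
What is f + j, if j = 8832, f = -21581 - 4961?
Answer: -17710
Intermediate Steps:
f = -26542
f + j = -26542 + 8832 = -17710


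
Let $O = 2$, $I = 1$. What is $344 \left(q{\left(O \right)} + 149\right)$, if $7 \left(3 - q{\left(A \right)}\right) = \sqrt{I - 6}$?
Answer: $52288 - \frac{344 i \sqrt{5}}{7} \approx 52288.0 - 109.89 i$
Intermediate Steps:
$q{\left(A \right)} = 3 - \frac{i \sqrt{5}}{7}$ ($q{\left(A \right)} = 3 - \frac{\sqrt{1 - 6}}{7} = 3 - \frac{\sqrt{-5}}{7} = 3 - \frac{i \sqrt{5}}{7}$)
$344 \left(q{\left(O \right)} + 149\right) = 344 \left(\left(3 - \frac{i \sqrt{5}}{7}\right) + 149\right) = 344 \left(152 - \frac{i \sqrt{5}}{7}\right) = 52288 - \frac{344 i \sqrt{5}}{7}$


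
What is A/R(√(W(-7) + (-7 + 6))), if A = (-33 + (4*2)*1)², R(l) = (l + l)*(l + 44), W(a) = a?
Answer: -625*√2/(-352*I + 16*√2) ≈ -0.16075 - 2.5007*I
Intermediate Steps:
R(l) = 2*l*(44 + l) (R(l) = (2*l)*(44 + l) = 2*l*(44 + l))
A = 625 (A = (-33 + 8*1)² = (-33 + 8)² = (-25)² = 625)
A/R(√(W(-7) + (-7 + 6))) = 625/((2*√(-7 + (-7 + 6))*(44 + √(-7 + (-7 + 6))))) = 625/((2*√(-7 - 1)*(44 + √(-7 - 1)))) = 625/((2*√(-8)*(44 + √(-8)))) = 625/((2*(2*I*√2)*(44 + 2*I*√2))) = 625/((4*I*√2*(44 + 2*I*√2))) = 625*(-I*√2/(8*(44 + 2*I*√2))) = -625*I*√2/(8*(44 + 2*I*√2))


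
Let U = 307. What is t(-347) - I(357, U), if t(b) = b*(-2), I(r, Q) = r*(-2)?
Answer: 1408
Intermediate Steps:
I(r, Q) = -2*r
t(b) = -2*b
t(-347) - I(357, U) = -2*(-347) - (-2)*357 = 694 - 1*(-714) = 694 + 714 = 1408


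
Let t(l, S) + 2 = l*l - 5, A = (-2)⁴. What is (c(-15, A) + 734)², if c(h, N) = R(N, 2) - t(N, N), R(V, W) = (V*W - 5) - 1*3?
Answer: 259081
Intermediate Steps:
A = 16
t(l, S) = -7 + l² (t(l, S) = -2 + (l*l - 5) = -2 + (l² - 5) = -2 + (-5 + l²) = -7 + l²)
R(V, W) = -8 + V*W (R(V, W) = (-5 + V*W) - 3 = -8 + V*W)
c(h, N) = -1 - N² + 2*N (c(h, N) = (-8 + N*2) - (-7 + N²) = (-8 + 2*N) + (7 - N²) = -1 - N² + 2*N)
(c(-15, A) + 734)² = ((-1 - 1*16² + 2*16) + 734)² = ((-1 - 1*256 + 32) + 734)² = ((-1 - 256 + 32) + 734)² = (-225 + 734)² = 509² = 259081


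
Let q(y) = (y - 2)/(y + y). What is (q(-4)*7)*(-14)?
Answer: -147/2 ≈ -73.500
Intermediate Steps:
q(y) = (-2 + y)/(2*y) (q(y) = (-2 + y)/((2*y)) = (-2 + y)*(1/(2*y)) = (-2 + y)/(2*y))
(q(-4)*7)*(-14) = (((1/2)*(-2 - 4)/(-4))*7)*(-14) = (((1/2)*(-1/4)*(-6))*7)*(-14) = ((3/4)*7)*(-14) = (21/4)*(-14) = -147/2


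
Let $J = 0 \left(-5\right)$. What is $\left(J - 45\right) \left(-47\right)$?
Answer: $2115$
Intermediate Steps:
$J = 0$
$\left(J - 45\right) \left(-47\right) = \left(0 - 45\right) \left(-47\right) = \left(-45\right) \left(-47\right) = 2115$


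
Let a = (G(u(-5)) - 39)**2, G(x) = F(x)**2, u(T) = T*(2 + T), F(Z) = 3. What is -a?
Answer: -900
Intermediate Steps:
G(x) = 9 (G(x) = 3**2 = 9)
a = 900 (a = (9 - 39)**2 = (-30)**2 = 900)
-a = -1*900 = -900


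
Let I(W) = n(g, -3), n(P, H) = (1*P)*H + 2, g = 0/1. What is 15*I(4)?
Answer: 30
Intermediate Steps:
g = 0 (g = 0*1 = 0)
n(P, H) = 2 + H*P (n(P, H) = P*H + 2 = H*P + 2 = 2 + H*P)
I(W) = 2 (I(W) = 2 - 3*0 = 2 + 0 = 2)
15*I(4) = 15*2 = 30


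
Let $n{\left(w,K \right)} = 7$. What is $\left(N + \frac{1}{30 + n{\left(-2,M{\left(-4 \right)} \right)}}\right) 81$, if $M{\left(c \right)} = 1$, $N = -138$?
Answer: $- \frac{413505}{37} \approx -11176.0$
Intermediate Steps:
$\left(N + \frac{1}{30 + n{\left(-2,M{\left(-4 \right)} \right)}}\right) 81 = \left(-138 + \frac{1}{30 + 7}\right) 81 = \left(-138 + \frac{1}{37}\right) 81 = \left(- \frac{5105}{37}\right) 81 = - \frac{413505}{37}$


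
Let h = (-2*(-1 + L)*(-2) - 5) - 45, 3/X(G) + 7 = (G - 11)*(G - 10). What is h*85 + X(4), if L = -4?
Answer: -208247/35 ≈ -5949.9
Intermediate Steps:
X(G) = 3/(-7 + (-11 + G)*(-10 + G)) (X(G) = 3/(-7 + (G - 11)*(G - 10)) = 3/(-7 + (-11 + G)*(-10 + G)))
h = -70 (h = (-2*(-1 - 4)*(-2) - 5) - 45 = (-2*(-5)*(-2) - 5) - 45 = (10*(-2) - 5) - 45 = (-20 - 5) - 45 = -25 - 45 = -70)
h*85 + X(4) = -70*85 + 3/(103 + 4**2 - 21*4) = -5950 + 3/(103 + 16 - 84) = -5950 + 3/35 = -208247/35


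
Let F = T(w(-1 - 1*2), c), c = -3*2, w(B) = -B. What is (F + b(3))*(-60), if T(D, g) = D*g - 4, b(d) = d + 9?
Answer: 600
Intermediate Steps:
b(d) = 9 + d
c = -6
T(D, g) = -4 + D*g
F = -22 (F = -4 - (-1 - 1*2)*(-6) = -4 - (-1 - 2)*(-6) = -4 - 1*(-3)*(-6) = -4 + 3*(-6) = -4 - 18 = -22)
(F + b(3))*(-60) = (-22 + (9 + 3))*(-60) = (-22 + 12)*(-60) = -10*(-60) = 600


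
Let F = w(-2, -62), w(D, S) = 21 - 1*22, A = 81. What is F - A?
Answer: -82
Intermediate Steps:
w(D, S) = -1 (w(D, S) = 21 - 22 = -1)
F = -1
F - A = -1 - 1*81 = -1 - 81 = -82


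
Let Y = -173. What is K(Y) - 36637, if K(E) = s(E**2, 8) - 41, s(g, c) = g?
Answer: -6749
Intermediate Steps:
K(E) = -41 + E**2 (K(E) = E**2 - 41 = -41 + E**2)
K(Y) - 36637 = (-41 + (-173)**2) - 36637 = (-41 + 29929) - 36637 = 29888 - 36637 = -6749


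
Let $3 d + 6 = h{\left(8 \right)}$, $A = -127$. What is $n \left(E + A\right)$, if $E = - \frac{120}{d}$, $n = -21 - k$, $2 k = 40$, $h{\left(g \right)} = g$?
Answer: $12587$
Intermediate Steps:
$k = 20$ ($k = \frac{1}{2} \cdot 40 = 20$)
$n = -41$ ($n = -21 - 20 = -41$)
$d = \frac{2}{3}$ ($d = -2 + \frac{1}{3} \cdot 8 = -2 + \frac{8}{3} = \frac{2}{3} \approx 0.66667$)
$E = -180$ ($E = - \frac{120}{\frac{2}{3}} = \left(-120\right) \frac{3}{2} = -180$)
$n \left(E + A\right) = - 41 \left(-180 - 127\right) = \left(-41\right) \left(-307\right) = 12587$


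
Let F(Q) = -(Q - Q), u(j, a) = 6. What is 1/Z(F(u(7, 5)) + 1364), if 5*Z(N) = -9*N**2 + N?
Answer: -1/3348620 ≈ -2.9863e-7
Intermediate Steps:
F(Q) = 0 (F(Q) = -1*0 = 0)
Z(N) = -9*N**2/5 + N/5 (Z(N) = (-9*N**2 + N)/5 = (N - 9*N**2)/5 = -9*N**2/5 + N/5)
1/Z(F(u(7, 5)) + 1364) = 1/((0 + 1364)*(1 - 9*(0 + 1364))/5) = 1/((1/5)*1364*(1 - 9*1364)) = 1/((1/5)*1364*(1 - 12276)) = 1/((1/5)*1364*(-12275)) = 1/(-3348620) = -1/3348620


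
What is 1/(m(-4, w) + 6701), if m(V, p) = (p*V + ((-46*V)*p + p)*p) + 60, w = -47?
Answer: 1/415614 ≈ 2.4061e-6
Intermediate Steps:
m(V, p) = 60 + V*p + p*(p - 46*V*p) (m(V, p) = (V*p + (-46*V*p + p)*p) + 60 = (V*p + (p - 46*V*p)*p) + 60 = (V*p + p*(p - 46*V*p)) + 60 = 60 + V*p + p*(p - 46*V*p))
1/(m(-4, w) + 6701) = 1/((60 + (-47)**2 - 4*(-47) - 46*(-4)*(-47)**2) + 6701) = 1/((60 + 2209 + 188 - 46*(-4)*2209) + 6701) = 1/((60 + 2209 + 188 + 406456) + 6701) = 1/(408913 + 6701) = 1/415614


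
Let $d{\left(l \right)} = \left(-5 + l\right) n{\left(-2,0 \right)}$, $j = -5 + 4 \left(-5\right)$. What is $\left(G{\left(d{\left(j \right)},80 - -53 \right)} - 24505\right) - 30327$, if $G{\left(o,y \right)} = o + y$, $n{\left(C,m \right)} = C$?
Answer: $-54639$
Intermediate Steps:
$j = -25$ ($j = -5 - 20 = -25$)
$d{\left(l \right)} = 10 - 2 l$ ($d{\left(l \right)} = \left(-5 + l\right) \left(-2\right) = 10 - 2 l$)
$\left(G{\left(d{\left(j \right)},80 - -53 \right)} - 24505\right) - 30327 = \left(\left(\left(10 - -50\right) + \left(80 - -53\right)\right) - 24505\right) - 30327 = \left(\left(\left(10 + 50\right) + \left(80 + 53\right)\right) - 24505\right) - 30327 = \left(\left(60 + 133\right) - 24505\right) - 30327 = \left(193 - 24505\right) - 30327 = -24312 - 30327 = -54639$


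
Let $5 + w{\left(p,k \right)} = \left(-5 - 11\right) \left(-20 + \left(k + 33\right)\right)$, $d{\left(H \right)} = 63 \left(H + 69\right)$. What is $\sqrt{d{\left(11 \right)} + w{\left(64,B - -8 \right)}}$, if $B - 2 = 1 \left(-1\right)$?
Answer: $\sqrt{4683} \approx 68.432$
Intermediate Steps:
$d{\left(H \right)} = 4347 + 63 H$ ($d{\left(H \right)} = 63 \left(69 + H\right) = 4347 + 63 H$)
$B = 1$ ($B = 2 + 1 \left(-1\right) = 2 - 1 = 1$)
$w{\left(p,k \right)} = -213 - 16 k$ ($w{\left(p,k \right)} = -5 + \left(-5 - 11\right) \left(-20 + \left(k + 33\right)\right) = -5 - 16 \left(-20 + \left(33 + k\right)\right) = -5 - 16 \left(13 + k\right) = -5 - \left(208 + 16 k\right) = -213 - 16 k$)
$\sqrt{d{\left(11 \right)} + w{\left(64,B - -8 \right)}} = \sqrt{\left(4347 + 63 \cdot 11\right) - \left(213 + 16 \left(1 - -8\right)\right)} = \sqrt{\left(4347 + 693\right) - \left(213 + 16 \left(1 + 8\right)\right)} = \sqrt{5040 - 357} = \sqrt{4683}$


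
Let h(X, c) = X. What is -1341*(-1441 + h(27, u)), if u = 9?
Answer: 1896174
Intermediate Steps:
-1341*(-1441 + h(27, u)) = -1341*(-1441 + 27) = -1341*(-1414) = 1896174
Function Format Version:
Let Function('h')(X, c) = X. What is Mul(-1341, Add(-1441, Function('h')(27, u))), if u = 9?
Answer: 1896174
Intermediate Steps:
Mul(-1341, Add(-1441, Function('h')(27, u))) = Mul(-1341, Add(-1441, 27)) = Mul(-1341, -1414) = 1896174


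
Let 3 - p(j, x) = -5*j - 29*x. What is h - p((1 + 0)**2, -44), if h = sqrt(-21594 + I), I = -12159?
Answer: 1268 + I*sqrt(33753) ≈ 1268.0 + 183.72*I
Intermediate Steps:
p(j, x) = 3 + 5*j + 29*x (p(j, x) = 3 - (-5*j - 29*x) = 3 - (-29*x - 5*j) = 3 + (5*j + 29*x) = 3 + 5*j + 29*x)
h = I*sqrt(33753) (h = sqrt(-21594 - 12159) = sqrt(-33753) = I*sqrt(33753) ≈ 183.72*I)
h - p((1 + 0)**2, -44) = I*sqrt(33753) - (3 + 5*(1 + 0)**2 + 29*(-44)) = I*sqrt(33753) - (3 + 5*1**2 - 1276) = I*sqrt(33753) - (3 + 5*1 - 1276) = I*sqrt(33753) - (3 + 5 - 1276) = I*sqrt(33753) - 1*(-1268) = I*sqrt(33753) + 1268 = 1268 + I*sqrt(33753)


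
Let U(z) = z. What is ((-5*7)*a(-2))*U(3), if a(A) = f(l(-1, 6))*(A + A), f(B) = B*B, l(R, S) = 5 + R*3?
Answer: 1680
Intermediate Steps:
l(R, S) = 5 + 3*R
f(B) = B²
a(A) = 8*A (a(A) = (5 + 3*(-1))²*(A + A) = (5 - 3)²*(2*A) = 2²*(2*A) = 4*(2*A) = 8*A)
((-5*7)*a(-2))*U(3) = ((-5*7)*(8*(-2)))*3 = -35*(-16)*3 = 560*3 = 1680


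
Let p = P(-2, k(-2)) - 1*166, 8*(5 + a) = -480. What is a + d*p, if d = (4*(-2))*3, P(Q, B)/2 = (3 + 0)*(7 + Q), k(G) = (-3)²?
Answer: 3199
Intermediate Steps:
a = -65 (a = -5 + (⅛)*(-480) = -5 - 60 = -65)
k(G) = 9
P(Q, B) = 42 + 6*Q (P(Q, B) = 2*((3 + 0)*(7 + Q)) = 2*(3*(7 + Q)) = 2*(21 + 3*Q) = 42 + 6*Q)
d = -24 (d = -8*3 = -24)
p = -136 (p = (42 + 6*(-2)) - 1*166 = (42 - 12) - 166 = 30 - 166 = -136)
a + d*p = -65 - 24*(-136) = -65 + 3264 = 3199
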